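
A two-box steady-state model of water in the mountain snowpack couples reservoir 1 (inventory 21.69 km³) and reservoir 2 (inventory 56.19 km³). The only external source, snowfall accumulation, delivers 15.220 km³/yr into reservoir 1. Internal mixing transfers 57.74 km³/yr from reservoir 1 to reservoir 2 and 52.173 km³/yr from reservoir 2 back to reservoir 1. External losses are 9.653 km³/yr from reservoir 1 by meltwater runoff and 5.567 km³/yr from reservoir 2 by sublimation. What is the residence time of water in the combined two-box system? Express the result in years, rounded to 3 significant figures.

For the system as a whole, the A↔B exchange is internal and contributes nothing to the throughput; only the external sinks remove mass.
M_total = 21.69 + 56.19 = 77.880 km³.
ΣF_external_out = 9.653 + 5.567 = 15.220 km³/yr.
τ = M_total / ΣF_ext = 77.880 / 15.220 = 5.117 yr.

5.12 yr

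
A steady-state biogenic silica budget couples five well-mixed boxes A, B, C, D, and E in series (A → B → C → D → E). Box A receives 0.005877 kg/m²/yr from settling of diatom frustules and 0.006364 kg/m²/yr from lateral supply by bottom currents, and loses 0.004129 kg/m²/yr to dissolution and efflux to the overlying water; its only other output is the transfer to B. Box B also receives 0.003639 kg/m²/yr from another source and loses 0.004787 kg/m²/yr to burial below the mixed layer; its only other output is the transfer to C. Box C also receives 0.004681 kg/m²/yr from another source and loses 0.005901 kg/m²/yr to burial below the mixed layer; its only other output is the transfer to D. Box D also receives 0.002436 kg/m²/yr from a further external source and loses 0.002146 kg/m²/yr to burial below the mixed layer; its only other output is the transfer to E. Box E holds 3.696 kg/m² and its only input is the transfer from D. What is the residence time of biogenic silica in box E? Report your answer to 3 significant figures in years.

613 yr

Box A: F(A→B) = (0.005877 + 0.006364) − 0.004129 = 0.0081120 kg/m²/yr.
Box B: F(B→C) = (0.0081120 + 0.003639) − 0.004787 = 0.0069640 kg/m²/yr.
Box C: F(C→D) = (0.0069640 + 0.004681) − 0.005901 = 0.0057440 kg/m²/yr.
Box D: F(D→E) = (0.0057440 + 0.002436) − 0.002146 = 0.0060340 kg/m²/yr.
Box E throughput = its input = 0.0060340 kg/m²/yr; τ = 3.696 / 0.0060340 = 612.5 yr.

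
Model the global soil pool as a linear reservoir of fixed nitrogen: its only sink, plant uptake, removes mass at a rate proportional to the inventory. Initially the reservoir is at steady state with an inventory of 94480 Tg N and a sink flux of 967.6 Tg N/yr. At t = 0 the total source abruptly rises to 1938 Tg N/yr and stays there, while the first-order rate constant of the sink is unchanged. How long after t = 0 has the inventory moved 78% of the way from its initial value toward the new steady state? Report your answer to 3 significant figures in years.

τ = M₀/F₀ = 94480/967.6 = 97.64 yr.
The remaining gap fraction is e^(−t/τ); 78% covered ⇒ e^(−t/τ) = 0.220.
t = −τ ln(0.220) = 97.64 × 1.514 = 147.8 yr.

148 yr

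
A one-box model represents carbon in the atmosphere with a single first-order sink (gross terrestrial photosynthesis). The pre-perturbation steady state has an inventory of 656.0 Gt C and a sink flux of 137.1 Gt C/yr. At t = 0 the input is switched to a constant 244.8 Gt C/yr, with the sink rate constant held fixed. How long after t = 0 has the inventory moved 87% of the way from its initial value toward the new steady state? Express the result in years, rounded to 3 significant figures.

τ = M₀/F₀ = 656.0/137.1 = 4.785 yr.
The remaining gap fraction is e^(−t/τ); 87% covered ⇒ e^(−t/τ) = 0.130.
t = −τ ln(0.130) = 4.785 × 2.040 = 9.762 yr.

9.76 yr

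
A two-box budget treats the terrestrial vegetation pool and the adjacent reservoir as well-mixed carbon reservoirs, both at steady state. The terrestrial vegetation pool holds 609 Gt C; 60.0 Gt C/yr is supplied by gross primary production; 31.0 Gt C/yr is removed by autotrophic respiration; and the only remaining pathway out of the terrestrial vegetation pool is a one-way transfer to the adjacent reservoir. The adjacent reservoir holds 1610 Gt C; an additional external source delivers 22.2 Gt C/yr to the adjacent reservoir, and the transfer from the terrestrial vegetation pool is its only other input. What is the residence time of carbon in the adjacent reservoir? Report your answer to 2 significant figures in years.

Balance the terrestrial vegetation pool: ΣF_in = 60.000 Gt C/yr.
Transfer to the adjacent reservoir = ΣF_in − (31.0) = 29.000 Gt C/yr.
Total input to the adjacent reservoir = 29.000 + 22.2 = 51.200 Gt C/yr; at steady state this equals its total output.
τ = M / F = 1610 / 51.200 = 31.45 yr.

31 yr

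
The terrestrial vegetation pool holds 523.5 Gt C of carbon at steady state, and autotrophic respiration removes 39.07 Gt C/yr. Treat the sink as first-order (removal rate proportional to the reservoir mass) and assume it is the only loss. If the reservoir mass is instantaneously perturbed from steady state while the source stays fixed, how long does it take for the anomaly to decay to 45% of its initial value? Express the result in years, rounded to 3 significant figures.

10.7 yr

For a linear reservoir the anomaly decays as exp(−t/τ) with τ = M/F = 523.5/39.07 = 13.40 yr.
exp(−t/τ) = 0.45 ⇒ t = −τ ln(0.45) = 13.40 × 0.7985 = 10.70 yr.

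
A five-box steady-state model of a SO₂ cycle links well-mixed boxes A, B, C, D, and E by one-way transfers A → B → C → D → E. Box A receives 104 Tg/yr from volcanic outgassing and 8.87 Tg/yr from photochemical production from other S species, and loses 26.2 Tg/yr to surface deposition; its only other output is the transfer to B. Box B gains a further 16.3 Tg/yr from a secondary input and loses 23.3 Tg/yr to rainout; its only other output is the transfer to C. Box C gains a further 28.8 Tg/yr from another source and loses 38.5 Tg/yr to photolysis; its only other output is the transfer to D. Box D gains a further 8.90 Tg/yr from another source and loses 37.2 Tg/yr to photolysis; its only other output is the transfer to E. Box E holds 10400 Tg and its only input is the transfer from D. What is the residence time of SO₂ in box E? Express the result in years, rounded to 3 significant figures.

250 yr

Box A: F(A→B) = (104 + 8.87) − 26.2 = 86.670 Tg/yr.
Box B: F(B→C) = (86.670 + 16.3) − 23.3 = 79.670 Tg/yr.
Box C: F(C→D) = (79.670 + 28.8) − 38.5 = 69.970 Tg/yr.
Box D: F(D→E) = (69.970 + 8.90) − 37.2 = 41.670 Tg/yr.
Box E throughput = its input = 41.670 Tg/yr; τ = 10400 / 41.670 = 249.6 yr.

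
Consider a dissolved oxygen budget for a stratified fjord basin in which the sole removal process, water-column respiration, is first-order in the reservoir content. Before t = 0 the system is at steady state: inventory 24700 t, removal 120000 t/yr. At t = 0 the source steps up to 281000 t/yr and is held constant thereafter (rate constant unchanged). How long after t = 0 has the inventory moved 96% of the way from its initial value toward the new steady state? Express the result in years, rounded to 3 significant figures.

τ = M₀/F₀ = 24700/120000 = 0.2058 yr.
The remaining gap fraction is e^(−t/τ); 96% covered ⇒ e^(−t/τ) = 0.0400.
t = −τ ln(0.0400) = 0.2058 × 3.219 = 0.6626 yr.

0.663 yr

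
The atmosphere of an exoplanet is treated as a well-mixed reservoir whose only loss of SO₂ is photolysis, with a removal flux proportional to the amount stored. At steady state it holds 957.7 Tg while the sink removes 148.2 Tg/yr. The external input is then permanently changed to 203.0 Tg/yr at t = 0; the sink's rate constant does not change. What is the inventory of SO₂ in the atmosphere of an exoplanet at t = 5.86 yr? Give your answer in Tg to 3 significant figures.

1170 Tg

Residence time τ = M₀/F₀ = 6.462 yr. The eventual steady state is M_∞ = M₀·(F₁/F₀) = 957.7 × 203.0/148.2 = 1311.8 Tg.
The anomaly ΔM(t) = M(t) − M_∞ decays as ΔM₀·e^(−t/τ) with ΔM₀ = 957.7 − 1311.8 = −354.1 Tg.
At t = 5.86 yr, e^(−t/τ) = e^(−0.9068) = 0.4038, so ΔM = −143.0 Tg and M = 1311.8 − 143.0 = 1168.8 Tg.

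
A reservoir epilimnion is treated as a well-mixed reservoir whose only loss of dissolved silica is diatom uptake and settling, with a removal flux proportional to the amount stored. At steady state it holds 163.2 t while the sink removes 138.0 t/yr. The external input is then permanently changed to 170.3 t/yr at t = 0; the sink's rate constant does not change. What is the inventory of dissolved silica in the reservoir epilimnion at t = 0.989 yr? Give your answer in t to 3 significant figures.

185 t

τ = M₀/F₀ = 163.2/138.0 = 1.183 yr; rate constant k = 1/τ.
New steady state M_∞ = F₁/k = F₁·τ = 170.3 × 1.183 = 201.40 t.
M(t) = M_∞ + (M₀ − M_∞)·e^(−t/τ); t/τ = 0.989/1.183 = 0.8363, so e^(−t/τ) = 0.4333.
M(t) = 201.40 − 38.20 × 0.4333 = 184.85 t.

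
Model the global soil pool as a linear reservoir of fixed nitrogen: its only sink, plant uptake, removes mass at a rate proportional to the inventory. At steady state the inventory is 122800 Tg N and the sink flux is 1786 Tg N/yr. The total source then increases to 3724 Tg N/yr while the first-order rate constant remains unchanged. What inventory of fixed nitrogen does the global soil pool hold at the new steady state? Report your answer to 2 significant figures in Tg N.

260000 Tg N

Rate constant k = F/M = 1786 / 122800 = 0.01454 yr⁻¹.
At the new steady state, source = k·M_new ⇒ M_new = 3724 / 0.01454 = 256100 Tg N.
(Equivalently M_new = M × F_new/F_old = 122800 × 3724/1786.)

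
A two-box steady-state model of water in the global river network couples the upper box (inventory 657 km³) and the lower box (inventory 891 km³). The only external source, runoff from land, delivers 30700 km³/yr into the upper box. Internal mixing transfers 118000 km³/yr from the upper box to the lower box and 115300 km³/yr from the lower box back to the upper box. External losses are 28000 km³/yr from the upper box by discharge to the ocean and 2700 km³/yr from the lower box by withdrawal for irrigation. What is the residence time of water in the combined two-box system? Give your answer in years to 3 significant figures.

0.0504 yr

Residence time in the combined system uses the total inventory and the total *external* removal — internal exchanges between the two boxes cancel.
M_total = 657 + 891 = 1548.0 km³.
ΣF_external_out = 28000 + 2700 = 30700 km³/yr.
τ = M_total / ΣF_ext = 1548.0 / 30700 = 0.05042 yr.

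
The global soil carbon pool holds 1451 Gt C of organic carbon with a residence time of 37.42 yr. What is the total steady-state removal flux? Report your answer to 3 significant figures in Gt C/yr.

F = M / τ = 1451 / 37.42 = 38.78 Gt C/yr.

38.8 Gt C/yr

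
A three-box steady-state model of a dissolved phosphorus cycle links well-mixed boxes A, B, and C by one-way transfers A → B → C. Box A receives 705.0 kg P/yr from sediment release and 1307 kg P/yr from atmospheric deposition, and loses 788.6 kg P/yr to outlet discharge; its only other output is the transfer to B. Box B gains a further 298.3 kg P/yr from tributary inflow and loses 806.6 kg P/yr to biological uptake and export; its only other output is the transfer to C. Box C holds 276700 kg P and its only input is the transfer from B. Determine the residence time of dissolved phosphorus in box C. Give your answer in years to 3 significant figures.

387 yr

Box A: F(A→B) = (705.0 + 1307) − 788.6 = 1223.4 kg P/yr.
Box B: F(B→C) = (1223.4 + 298.3) − 806.6 = 715.10 kg P/yr.
Box C throughput = its input = 715.10 kg P/yr; τ = 276700 / 715.10 = 386.9 yr.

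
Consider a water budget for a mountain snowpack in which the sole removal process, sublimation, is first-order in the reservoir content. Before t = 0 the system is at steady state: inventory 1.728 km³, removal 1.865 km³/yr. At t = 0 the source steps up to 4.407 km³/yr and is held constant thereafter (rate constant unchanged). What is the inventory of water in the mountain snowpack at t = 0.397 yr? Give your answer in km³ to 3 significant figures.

Residence time τ = M₀/F₀ = 0.9265 yr. The eventual steady state is M_∞ = M₀·(F₁/F₀) = 1.728 × 4.407/1.865 = 4.0833 km³.
The anomaly ΔM(t) = M(t) − M_∞ decays as ΔM₀·e^(−t/τ) with ΔM₀ = 1.728 − 4.0833 = −2.355 km³.
At t = 0.397 yr, e^(−t/τ) = e^(−0.4285) = 0.6515, so ΔM = −1.534 km³ and M = 4.0833 − 1.534 = 2.5488 km³.

2.55 km³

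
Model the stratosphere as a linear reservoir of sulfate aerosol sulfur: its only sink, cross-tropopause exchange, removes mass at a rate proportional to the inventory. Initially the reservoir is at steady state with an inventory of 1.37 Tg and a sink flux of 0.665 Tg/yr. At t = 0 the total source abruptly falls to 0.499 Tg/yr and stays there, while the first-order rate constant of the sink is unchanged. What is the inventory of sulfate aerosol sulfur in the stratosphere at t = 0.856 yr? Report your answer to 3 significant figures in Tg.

τ = M₀/F₀ = 1.37/0.665 = 2.060 yr; rate constant k = 1/τ.
New steady state M_∞ = F₁/k = F₁·τ = 0.499 × 2.060 = 1.0280 Tg.
M(t) = M_∞ + (M₀ − M_∞)·e^(−t/τ); t/τ = 0.856/2.060 = 0.4155, so e^(−t/τ) = 0.6600.
M(t) = 1.0280 + 0.3420 × 0.6600 = 1.2537 Tg.

1.25 Tg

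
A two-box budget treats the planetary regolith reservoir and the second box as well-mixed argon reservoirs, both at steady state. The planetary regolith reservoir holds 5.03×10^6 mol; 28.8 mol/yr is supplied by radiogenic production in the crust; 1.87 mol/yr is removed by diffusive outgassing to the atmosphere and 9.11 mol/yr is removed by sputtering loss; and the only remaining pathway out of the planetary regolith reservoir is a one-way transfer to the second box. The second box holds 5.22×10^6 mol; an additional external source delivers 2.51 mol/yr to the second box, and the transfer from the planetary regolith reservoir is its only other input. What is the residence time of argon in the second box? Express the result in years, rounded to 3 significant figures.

257000 yr

Balance the planetary regolith reservoir: ΣF_in = 28.800 mol/yr.
Transfer to the second box = ΣF_in − (1.87 + 9.11) = 17.820 mol/yr.
Total input to the second box = 17.820 + 2.51 = 20.330 mol/yr; at steady state this equals its total output.
τ = M / F = 5.22×10^6 / 20.330 = 256800 yr.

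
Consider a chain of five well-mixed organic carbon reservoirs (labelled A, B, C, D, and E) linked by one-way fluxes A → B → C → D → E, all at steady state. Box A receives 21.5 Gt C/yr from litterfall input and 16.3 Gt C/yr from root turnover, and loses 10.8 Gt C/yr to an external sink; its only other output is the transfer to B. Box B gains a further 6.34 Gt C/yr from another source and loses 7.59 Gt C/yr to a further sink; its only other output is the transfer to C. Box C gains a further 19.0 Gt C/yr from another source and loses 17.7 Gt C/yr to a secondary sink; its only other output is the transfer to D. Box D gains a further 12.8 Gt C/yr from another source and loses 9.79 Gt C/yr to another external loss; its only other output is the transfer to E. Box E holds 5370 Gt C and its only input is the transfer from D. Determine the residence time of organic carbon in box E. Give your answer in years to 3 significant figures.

Box A: F(A→B) = (21.5 + 16.3) − 10.8 = 27.000 Gt C/yr.
Box B: F(B→C) = (27.000 + 6.34) − 7.59 = 25.750 Gt C/yr.
Box C: F(C→D) = (25.750 + 19.0) − 17.7 = 27.050 Gt C/yr.
Box D: F(D→E) = (27.050 + 12.8) − 9.79 = 30.060 Gt C/yr.
Box E throughput = its input = 30.060 Gt C/yr; τ = 5370 / 30.060 = 178.6 yr.

179 yr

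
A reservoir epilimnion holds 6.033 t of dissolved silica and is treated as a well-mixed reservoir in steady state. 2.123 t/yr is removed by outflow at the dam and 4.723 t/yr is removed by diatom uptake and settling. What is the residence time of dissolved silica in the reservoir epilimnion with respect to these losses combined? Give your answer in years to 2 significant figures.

Total removal = 2.123 + 4.723 = 6.8460 t/yr.
τ = M / ΣF_out = 6.033 / 6.8460 = 0.8812 yr.

0.88 yr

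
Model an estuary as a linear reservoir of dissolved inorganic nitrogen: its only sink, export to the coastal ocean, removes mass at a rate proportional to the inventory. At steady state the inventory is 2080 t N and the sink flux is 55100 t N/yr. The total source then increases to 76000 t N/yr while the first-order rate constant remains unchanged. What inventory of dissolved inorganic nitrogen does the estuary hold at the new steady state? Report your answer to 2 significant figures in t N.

2900 t N

Rate constant k = F/M = 55100 / 2080 = 26.49 yr⁻¹.
At the new steady state, source = k·M_new ⇒ M_new = 76000 / 26.49 = 2869 t N.
(Equivalently M_new = M × F_new/F_old = 2080 × 76000/55100.)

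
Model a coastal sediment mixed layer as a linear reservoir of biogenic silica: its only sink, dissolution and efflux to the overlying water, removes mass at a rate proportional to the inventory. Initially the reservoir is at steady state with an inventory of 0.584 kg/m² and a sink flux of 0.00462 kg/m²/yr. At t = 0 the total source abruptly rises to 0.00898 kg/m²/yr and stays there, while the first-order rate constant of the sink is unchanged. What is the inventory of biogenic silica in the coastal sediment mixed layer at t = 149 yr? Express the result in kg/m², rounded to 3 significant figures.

0.966 kg/m²

The sink rate constant is k = F₀/M₀ = 0.00462/0.584 = 0.007911 yr⁻¹.
Solving dM/dt = F₁ − kM with M(0) = M₀ gives M(t) = F₁/k + (M₀ − F₁/k)·e^(−kt).
F₁/k = 0.00898/0.007911 = 1.1351 kg/m²; kt = 0.007911 × 149 = 1.179, e^(−kt) = 0.3077.
M(149) = 1.1351 + (0.584 − 1.1351) × 0.3077 = 1.1351 − 0.1696 = 0.96557 kg/m².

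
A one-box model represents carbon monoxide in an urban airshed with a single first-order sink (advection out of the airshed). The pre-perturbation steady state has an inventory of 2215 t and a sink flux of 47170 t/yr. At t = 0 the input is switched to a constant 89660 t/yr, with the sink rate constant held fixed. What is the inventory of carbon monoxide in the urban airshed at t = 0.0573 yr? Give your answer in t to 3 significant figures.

3620 t

The sink rate constant is k = F₀/M₀ = 47170/2215 = 21.30 yr⁻¹.
Solving dM/dt = F₁ − kM with M(0) = M₀ gives M(t) = F₁/k + (M₀ − F₁/k)·e^(−kt).
F₁/k = 89660/21.30 = 4210.2 t; kt = 21.30 × 0.0573 = 1.220, e^(−kt) = 0.2952.
M(0.0573) = 4210.2 + (2215 − 4210.2) × 0.2952 = 4210.2 − 588.9 = 3621.3 t.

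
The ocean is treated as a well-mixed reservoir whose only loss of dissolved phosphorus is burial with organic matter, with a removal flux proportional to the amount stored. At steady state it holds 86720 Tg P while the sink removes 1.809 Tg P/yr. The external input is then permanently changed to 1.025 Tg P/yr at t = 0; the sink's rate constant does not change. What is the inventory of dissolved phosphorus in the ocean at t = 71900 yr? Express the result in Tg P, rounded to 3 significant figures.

57500 Tg P

Residence time τ = M₀/F₀ = 47940 yr. The eventual steady state is M_∞ = M₀·(F₁/F₀) = 86720 × 1.025/1.809 = 49137 Tg P.
The anomaly ΔM(t) = M(t) − M_∞ decays as ΔM₀·e^(−t/τ) with ΔM₀ = 86720 − 49137 = 37580 Tg P.
At t = 71900 yr, e^(−t/τ) = e^(−1.500) = 0.2232, so ΔM = 8387 Tg P and M = 49137 + 8387 = 57524 Tg P.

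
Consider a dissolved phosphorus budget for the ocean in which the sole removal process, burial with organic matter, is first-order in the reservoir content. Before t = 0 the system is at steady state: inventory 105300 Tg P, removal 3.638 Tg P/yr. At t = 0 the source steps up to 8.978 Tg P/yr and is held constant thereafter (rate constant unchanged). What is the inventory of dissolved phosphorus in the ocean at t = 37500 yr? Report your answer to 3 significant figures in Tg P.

Residence time τ = M₀/F₀ = 28940 yr. The eventual steady state is M_∞ = M₀·(F₁/F₀) = 105300 × 8.978/3.638 = 259860 Tg P.
The anomaly ΔM(t) = M(t) − M_∞ decays as ΔM₀·e^(−t/τ) with ΔM₀ = 105300 − 259860 = −154600 Tg P.
At t = 37500 yr, e^(−t/τ) = e^(−1.296) = 0.2737, so ΔM = −42310 Tg P and M = 259860 − 42310 = 217550 Tg P.

218000 Tg P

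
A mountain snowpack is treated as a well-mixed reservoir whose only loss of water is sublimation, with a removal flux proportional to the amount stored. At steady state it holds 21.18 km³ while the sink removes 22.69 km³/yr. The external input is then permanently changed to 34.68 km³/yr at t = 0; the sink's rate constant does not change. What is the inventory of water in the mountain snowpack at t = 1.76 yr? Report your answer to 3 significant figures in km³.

30.7 km³

The sink rate constant is k = F₀/M₀ = 22.69/21.18 = 1.071 yr⁻¹.
Solving dM/dt = F₁ − kM with M(0) = M₀ gives M(t) = F₁/k + (M₀ − F₁/k)·e^(−kt).
F₁/k = 34.68/1.071 = 32.372 km³; kt = 1.071 × 1.76 = 1.885, e^(−kt) = 0.1518.
M(1.76) = 32.372 + (21.18 − 32.372) × 0.1518 = 32.372 − 1.698 = 30.674 km³.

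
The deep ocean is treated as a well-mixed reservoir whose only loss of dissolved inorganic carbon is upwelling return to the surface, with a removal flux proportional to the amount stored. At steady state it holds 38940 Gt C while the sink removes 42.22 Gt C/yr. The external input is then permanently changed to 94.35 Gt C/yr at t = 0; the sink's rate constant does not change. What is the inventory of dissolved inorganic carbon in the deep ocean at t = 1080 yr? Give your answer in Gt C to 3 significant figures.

72100 Gt C

τ = M₀/F₀ = 38940/42.22 = 922.3 yr; rate constant k = 1/τ.
New steady state M_∞ = F₁/k = F₁·τ = 94.35 × 922.3 = 87020 Gt C.
M(t) = M_∞ + (M₀ − M_∞)·e^(−t/τ); t/τ = 1080/922.3 = 1.171, so e^(−t/τ) = 0.3101.
M(t) = 87020 − 48080 × 0.3101 = 72112 Gt C.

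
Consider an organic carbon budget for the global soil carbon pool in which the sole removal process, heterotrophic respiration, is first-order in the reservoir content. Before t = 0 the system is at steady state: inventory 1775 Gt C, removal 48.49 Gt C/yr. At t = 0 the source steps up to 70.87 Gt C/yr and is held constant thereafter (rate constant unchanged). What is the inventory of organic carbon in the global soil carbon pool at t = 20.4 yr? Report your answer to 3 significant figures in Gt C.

τ = M₀/F₀ = 1775/48.49 = 36.61 yr; rate constant k = 1/τ.
New steady state M_∞ = F₁/k = F₁·τ = 70.87 × 36.61 = 2594.2 Gt C.
M(t) = M_∞ + (M₀ − M_∞)·e^(−t/τ); t/τ = 20.4/36.61 = 0.5573, so e^(−t/τ) = 0.5728.
M(t) = 2594.2 − 819.2 × 0.5728 = 2125.0 Gt C.

2130 Gt C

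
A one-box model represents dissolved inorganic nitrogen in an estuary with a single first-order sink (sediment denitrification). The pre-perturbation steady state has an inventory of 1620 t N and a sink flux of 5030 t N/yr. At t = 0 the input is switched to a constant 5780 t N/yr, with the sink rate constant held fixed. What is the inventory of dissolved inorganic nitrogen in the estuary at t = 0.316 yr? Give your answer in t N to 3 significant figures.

1770 t N

Residence time τ = M₀/F₀ = 0.3221 yr. The eventual steady state is M_∞ = M₀·(F₁/F₀) = 1620 × 5780/5030 = 1861.6 t N.
The anomaly ΔM(t) = M(t) − M_∞ decays as ΔM₀·e^(−t/τ) with ΔM₀ = 1620 − 1861.6 = −241.6 t N.
At t = 0.316 yr, e^(−t/τ) = e^(−0.9812) = 0.3749, so ΔM = −90.55 t N and M = 1861.6 − 90.55 = 1771.0 t N.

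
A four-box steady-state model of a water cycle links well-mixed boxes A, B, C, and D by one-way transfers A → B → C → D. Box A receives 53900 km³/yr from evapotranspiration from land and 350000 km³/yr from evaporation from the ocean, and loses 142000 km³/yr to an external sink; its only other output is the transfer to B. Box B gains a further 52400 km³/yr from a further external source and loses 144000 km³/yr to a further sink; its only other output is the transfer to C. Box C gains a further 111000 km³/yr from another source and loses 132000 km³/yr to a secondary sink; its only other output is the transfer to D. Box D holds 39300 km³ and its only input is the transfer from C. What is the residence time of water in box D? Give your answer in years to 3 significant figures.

Box A: F(A→B) = (53900 + 350000) − 142000 = 261900 km³/yr.
Box B: F(B→C) = (261900 + 52400) − 144000 = 170300 km³/yr.
Box C: F(C→D) = (170300 + 111000) − 132000 = 149300 km³/yr.
Box D throughput = its input = 149300 km³/yr; τ = 39300 / 149300 = 0.2632 yr.

0.263 yr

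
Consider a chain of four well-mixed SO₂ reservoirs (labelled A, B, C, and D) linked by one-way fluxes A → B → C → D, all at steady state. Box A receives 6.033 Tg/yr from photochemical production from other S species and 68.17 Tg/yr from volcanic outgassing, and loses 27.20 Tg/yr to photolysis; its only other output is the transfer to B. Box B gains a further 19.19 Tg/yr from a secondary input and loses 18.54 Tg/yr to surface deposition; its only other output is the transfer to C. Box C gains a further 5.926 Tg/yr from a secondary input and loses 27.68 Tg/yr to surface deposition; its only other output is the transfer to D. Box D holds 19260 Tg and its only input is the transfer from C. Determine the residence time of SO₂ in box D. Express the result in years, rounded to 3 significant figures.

Box A: F(A→B) = (6.033 + 68.17) − 27.20 = 47.003 Tg/yr.
Box B: F(B→C) = (47.003 + 19.19) − 18.54 = 47.653 Tg/yr.
Box C: F(C→D) = (47.653 + 5.926) − 27.68 = 25.899 Tg/yr.
Box D throughput = its input = 25.899 Tg/yr; τ = 19260 / 25.899 = 743.7 yr.

744 yr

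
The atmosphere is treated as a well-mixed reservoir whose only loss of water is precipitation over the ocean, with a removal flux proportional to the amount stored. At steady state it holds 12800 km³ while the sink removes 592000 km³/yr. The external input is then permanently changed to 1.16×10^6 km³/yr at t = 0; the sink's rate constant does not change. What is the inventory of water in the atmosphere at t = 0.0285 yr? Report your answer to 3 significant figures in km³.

21800 km³

τ = M₀/F₀ = 12800/592000 = 0.02162 yr; rate constant k = 1/τ.
New steady state M_∞ = F₁/k = F₁·τ = 1.16×10^6 × 0.02162 = 25081 km³.
M(t) = M_∞ + (M₀ − M_∞)·e^(−t/τ); t/τ = 0.0285/0.02162 = 1.318, so e^(−t/τ) = 0.2676.
M(t) = 25081 − 12280 × 0.2676 = 21794 km³.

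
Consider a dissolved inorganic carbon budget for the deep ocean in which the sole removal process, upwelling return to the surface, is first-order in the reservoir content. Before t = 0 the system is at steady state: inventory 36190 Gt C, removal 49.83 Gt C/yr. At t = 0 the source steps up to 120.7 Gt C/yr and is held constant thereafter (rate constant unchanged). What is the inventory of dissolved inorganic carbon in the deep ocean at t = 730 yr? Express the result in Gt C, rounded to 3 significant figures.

Residence time τ = M₀/F₀ = 726.3 yr. The eventual steady state is M_∞ = M₀·(F₁/F₀) = 36190 × 120.7/49.83 = 87661 Gt C.
The anomaly ΔM(t) = M(t) − M_∞ decays as ΔM₀·e^(−t/τ) with ΔM₀ = 36190 − 87661 = −51470 Gt C.
At t = 730 yr, e^(−t/τ) = e^(−1.005) = 0.3660, so ΔM = −18840 Gt C and M = 87661 − 18840 = 68823 Gt C.

68800 Gt C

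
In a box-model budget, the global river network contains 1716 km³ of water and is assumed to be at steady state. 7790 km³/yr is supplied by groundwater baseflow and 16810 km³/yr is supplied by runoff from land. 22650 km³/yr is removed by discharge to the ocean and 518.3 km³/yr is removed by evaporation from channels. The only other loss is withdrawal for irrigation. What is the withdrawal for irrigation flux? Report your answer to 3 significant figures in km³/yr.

At steady state ΣF_in = ΣF_out.
ΣF_in = 7790 + 16810 = 24600 km³/yr.
Withdrawal for irrigation flux = ΣF_in − (22650 + 518.3) = 24600 − 23170 = 1432 km³/yr.

1430 km³/yr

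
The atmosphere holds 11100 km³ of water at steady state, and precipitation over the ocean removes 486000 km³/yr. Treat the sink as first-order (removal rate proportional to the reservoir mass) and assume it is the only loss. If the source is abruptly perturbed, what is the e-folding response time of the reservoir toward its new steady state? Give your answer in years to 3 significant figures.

For a linear reservoir the response time equals the residence time τ = M/F.
τ = 11100 / 486000 = 0.02284 yr.

0.0228 yr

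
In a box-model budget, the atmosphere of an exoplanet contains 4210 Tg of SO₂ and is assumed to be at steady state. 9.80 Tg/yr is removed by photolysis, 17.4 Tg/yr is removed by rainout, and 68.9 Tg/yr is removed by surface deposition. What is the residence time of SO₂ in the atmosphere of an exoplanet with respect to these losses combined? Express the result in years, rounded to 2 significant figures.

44 yr

Total removal = 9.800 + 17.40 + 68.90 = 96.100 Tg/yr.
τ = M / ΣF_out = 4210 / 96.100 = 43.81 yr.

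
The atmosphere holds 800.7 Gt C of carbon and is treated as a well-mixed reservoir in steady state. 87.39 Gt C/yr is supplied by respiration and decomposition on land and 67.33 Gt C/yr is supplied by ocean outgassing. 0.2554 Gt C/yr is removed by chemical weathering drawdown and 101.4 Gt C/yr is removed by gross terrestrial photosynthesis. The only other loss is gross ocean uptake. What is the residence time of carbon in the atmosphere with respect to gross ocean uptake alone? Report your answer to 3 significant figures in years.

15.1 yr

At steady state ΣF_in = ΣF_out.
ΣF_in = 87.39 + 67.33 = 154.72 Gt C/yr.
Gross ocean uptake flux = ΣF_in − (0.2554 + 101.4) = 154.72 − 101.7 = 53.06 Gt C/yr.
τ = M / F = 800.7 / 53.06 = 15.09 yr.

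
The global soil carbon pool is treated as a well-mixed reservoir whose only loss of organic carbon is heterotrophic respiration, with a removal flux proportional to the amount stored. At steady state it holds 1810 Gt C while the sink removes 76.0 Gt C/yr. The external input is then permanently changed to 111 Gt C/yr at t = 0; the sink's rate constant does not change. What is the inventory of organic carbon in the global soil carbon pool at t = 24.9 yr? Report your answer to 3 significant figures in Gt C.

2350 Gt C

The sink rate constant is k = F₀/M₀ = 76.0/1810 = 0.04199 yr⁻¹.
Solving dM/dt = F₁ − kM with M(0) = M₀ gives M(t) = F₁/k + (M₀ − F₁/k)·e^(−kt).
F₁/k = 111/0.04199 = 2643.6 Gt C; kt = 0.04199 × 24.9 = 1.046, e^(−kt) = 0.3515.
M(24.9) = 2643.6 + (1810 − 2643.6) × 0.3515 = 2643.6 − 293.0 = 2350.6 Gt C.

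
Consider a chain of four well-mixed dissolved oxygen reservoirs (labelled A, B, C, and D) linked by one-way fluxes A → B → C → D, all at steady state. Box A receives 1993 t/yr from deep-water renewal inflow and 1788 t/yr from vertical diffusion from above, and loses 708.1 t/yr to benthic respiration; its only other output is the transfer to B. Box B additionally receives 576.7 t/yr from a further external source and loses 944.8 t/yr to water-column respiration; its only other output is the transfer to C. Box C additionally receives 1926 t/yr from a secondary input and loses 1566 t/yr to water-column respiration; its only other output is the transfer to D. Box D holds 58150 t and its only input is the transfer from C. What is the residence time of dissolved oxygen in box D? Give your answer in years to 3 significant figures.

19.0 yr

Box A: F(A→B) = (1993 + 1788) − 708.1 = 3072.9 t/yr.
Box B: F(B→C) = (3072.9 + 576.7) − 944.8 = 2704.8 t/yr.
Box C: F(C→D) = (2704.8 + 1926) − 1566 = 3064.8 t/yr.
Box D throughput = its input = 3064.8 t/yr; τ = 58150 / 3064.8 = 18.97 yr.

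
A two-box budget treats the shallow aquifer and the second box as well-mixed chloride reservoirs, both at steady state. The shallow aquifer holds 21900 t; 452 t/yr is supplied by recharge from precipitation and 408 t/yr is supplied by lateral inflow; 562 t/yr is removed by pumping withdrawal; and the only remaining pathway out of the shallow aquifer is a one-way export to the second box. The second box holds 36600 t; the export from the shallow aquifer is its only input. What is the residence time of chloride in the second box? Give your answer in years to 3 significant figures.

123 yr

Balance the shallow aquifer: ΣF_in = 452 + 408 = 860.00 t/yr.
Export to the second box = ΣF_in − (562) = 298.00 t/yr.
At steady state the output of the second box equals its input, 298.00 t/yr.
τ = M / F = 36600 / 298.00 = 122.8 yr.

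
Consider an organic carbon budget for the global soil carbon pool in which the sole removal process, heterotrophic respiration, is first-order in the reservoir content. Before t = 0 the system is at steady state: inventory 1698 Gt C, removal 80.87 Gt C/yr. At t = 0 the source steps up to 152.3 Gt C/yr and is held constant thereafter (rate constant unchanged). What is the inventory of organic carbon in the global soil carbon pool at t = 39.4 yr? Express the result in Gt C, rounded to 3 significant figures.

2970 Gt C

Residence time τ = M₀/F₀ = 21.00 yr. The eventual steady state is M_∞ = M₀·(F₁/F₀) = 1698 × 152.3/80.87 = 3197.8 Gt C.
The anomaly ΔM(t) = M(t) − M_∞ decays as ΔM₀·e^(−t/τ) with ΔM₀ = 1698 − 3197.8 = −1500 Gt C.
At t = 39.4 yr, e^(−t/τ) = e^(−1.876) = 0.1531, so ΔM = −229.7 Gt C and M = 3197.8 − 229.7 = 2968.1 Gt C.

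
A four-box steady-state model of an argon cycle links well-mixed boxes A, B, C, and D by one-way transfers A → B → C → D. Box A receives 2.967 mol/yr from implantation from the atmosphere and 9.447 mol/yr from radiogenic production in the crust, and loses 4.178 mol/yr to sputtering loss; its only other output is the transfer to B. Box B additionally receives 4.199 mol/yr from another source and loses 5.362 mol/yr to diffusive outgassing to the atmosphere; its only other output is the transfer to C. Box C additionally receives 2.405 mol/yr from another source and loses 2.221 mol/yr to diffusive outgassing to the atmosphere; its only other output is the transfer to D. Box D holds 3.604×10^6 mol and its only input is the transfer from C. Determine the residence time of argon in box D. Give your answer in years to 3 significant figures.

497000 yr

Box A: F(A→B) = (2.967 + 9.447) − 4.178 = 8.2360 mol/yr.
Box B: F(B→C) = (8.2360 + 4.199) − 5.362 = 7.0730 mol/yr.
Box C: F(C→D) = (7.0730 + 2.405) − 2.221 = 7.2570 mol/yr.
Box D throughput = its input = 7.2570 mol/yr; τ = 3.604×10^6 / 7.2570 = 496600 yr.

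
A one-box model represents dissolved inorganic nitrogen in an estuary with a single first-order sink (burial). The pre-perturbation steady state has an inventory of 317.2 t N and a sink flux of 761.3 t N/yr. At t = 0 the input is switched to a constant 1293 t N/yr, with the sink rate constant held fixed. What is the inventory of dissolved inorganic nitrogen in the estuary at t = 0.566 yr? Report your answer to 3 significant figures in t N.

The sink rate constant is k = F₀/M₀ = 761.3/317.2 = 2.400 yr⁻¹.
Solving dM/dt = F₁ − kM with M(0) = M₀ gives M(t) = F₁/k + (M₀ − F₁/k)·e^(−kt).
F₁/k = 1293/2.400 = 538.74 t N; kt = 2.400 × 0.566 = 1.358, e^(−kt) = 0.2571.
M(0.566) = 538.74 + (317.2 − 538.74) × 0.2571 = 538.74 − 56.95 = 481.79 t N.

482 t N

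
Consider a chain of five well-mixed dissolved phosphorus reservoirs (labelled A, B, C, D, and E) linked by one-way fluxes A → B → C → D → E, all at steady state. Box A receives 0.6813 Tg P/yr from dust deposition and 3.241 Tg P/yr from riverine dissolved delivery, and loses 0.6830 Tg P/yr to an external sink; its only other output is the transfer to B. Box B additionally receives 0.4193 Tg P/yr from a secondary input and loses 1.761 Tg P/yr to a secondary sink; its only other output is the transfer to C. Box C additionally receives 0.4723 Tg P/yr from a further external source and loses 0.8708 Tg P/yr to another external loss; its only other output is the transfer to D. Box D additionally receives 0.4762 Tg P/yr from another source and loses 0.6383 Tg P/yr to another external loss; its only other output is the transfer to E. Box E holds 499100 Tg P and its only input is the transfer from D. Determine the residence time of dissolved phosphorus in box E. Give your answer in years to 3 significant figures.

Box A: F(A→B) = (0.6813 + 3.241) − 0.6830 = 3.2393 Tg P/yr.
Box B: F(B→C) = (3.2393 + 0.4193) − 1.761 = 1.8976 Tg P/yr.
Box C: F(C→D) = (1.8976 + 0.4723) − 0.8708 = 1.4991 Tg P/yr.
Box D: F(D→E) = (1.4991 + 0.4762) − 0.6383 = 1.3370 Tg P/yr.
Box E throughput = its input = 1.3370 Tg P/yr; τ = 499100 / 1.3370 = 373300 yr.

373000 yr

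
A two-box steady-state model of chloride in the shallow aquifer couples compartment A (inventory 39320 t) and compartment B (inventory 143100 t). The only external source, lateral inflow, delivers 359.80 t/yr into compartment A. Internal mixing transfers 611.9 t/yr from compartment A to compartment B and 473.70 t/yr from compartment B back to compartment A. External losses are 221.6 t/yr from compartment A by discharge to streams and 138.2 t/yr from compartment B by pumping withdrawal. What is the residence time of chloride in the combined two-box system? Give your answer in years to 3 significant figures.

For the system as a whole, the A↔B exchange is internal and contributes nothing to the throughput; only the external sinks remove mass.
M_total = 39320 + 143100 = 182420 t.
ΣF_external_out = 221.6 + 138.2 = 359.80 t/yr.
τ = M_total / ΣF_ext = 182420 / 359.80 = 507.0 yr.

507 yr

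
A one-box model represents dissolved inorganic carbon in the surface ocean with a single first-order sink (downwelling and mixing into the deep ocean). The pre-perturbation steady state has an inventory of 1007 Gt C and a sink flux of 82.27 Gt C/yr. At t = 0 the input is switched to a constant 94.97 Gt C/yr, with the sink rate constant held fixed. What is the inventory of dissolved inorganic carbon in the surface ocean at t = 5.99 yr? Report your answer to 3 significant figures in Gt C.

1070 Gt C

The sink rate constant is k = F₀/M₀ = 82.27/1007 = 0.08170 yr⁻¹.
Solving dM/dt = F₁ − kM with M(0) = M₀ gives M(t) = F₁/k + (M₀ − F₁/k)·e^(−kt).
F₁/k = 94.97/0.08170 = 1162.5 Gt C; kt = 0.08170 × 5.99 = 0.4894, e^(−kt) = 0.6130.
M(5.99) = 1162.5 + (1007 − 1162.5) × 0.6130 = 1162.5 − 95.29 = 1067.2 Gt C.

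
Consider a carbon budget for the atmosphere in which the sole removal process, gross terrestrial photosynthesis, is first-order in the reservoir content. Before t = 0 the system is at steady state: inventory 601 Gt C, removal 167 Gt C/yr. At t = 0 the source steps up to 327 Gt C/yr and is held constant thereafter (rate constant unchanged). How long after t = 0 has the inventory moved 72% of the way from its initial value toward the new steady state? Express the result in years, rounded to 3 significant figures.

4.58 yr

τ = M₀/F₀ = 601/167 = 3.599 yr.
The remaining gap fraction is e^(−t/τ); 72% covered ⇒ e^(−t/τ) = 0.280.
t = −τ ln(0.280) = 3.599 × 1.273 = 4.581 yr.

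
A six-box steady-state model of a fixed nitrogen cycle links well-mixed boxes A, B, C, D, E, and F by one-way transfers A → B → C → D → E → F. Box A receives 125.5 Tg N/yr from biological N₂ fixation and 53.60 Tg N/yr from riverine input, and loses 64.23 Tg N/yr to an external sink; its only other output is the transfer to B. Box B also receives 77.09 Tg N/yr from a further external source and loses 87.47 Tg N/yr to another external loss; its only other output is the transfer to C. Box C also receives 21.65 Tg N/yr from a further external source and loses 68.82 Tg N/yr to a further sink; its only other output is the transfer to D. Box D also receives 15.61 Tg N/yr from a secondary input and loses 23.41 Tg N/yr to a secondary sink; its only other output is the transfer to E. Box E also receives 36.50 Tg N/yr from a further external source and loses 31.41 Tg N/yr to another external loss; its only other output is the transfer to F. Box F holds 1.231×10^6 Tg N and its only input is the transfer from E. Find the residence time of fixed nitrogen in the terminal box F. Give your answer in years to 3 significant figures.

22500 yr

Box A: F(A→B) = (125.5 + 53.60) − 64.23 = 114.87 Tg N/yr.
Box B: F(B→C) = (114.87 + 77.09) − 87.47 = 104.49 Tg N/yr.
Box C: F(C→D) = (104.49 + 21.65) − 68.82 = 57.320 Tg N/yr.
Box D: F(D→E) = (57.320 + 15.61) − 23.41 = 49.520 Tg N/yr.
Box E: F(E→F) = (49.520 + 36.50) − 31.41 = 54.610 Tg N/yr.
Box F throughput = its input = 54.610 Tg N/yr; τ = 1.231×10^6 / 54.610 = 22540 yr.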